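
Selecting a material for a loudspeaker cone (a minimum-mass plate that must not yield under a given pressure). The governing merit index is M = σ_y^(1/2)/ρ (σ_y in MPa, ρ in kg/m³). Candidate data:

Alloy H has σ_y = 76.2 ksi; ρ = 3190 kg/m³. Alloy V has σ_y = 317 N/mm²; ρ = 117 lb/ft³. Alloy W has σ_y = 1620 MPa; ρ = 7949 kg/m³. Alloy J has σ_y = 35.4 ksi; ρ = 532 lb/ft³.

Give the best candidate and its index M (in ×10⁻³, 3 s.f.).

After converting to SI:
  alloy H: σ_y = 525.4 MPa, ρ = 3190 kg/m³
  alloy V: σ_y = 317.0 MPa, ρ = 1874 kg/m³
  alloy W: σ_y = 1620 MPa, ρ = 7949 kg/m³
  alloy J: σ_y = 244.1 MPa, ρ = 8522 kg/m³
  alloy V: M = 9.50×10⁻³
  alloy H: M = 7.19×10⁻³
  alloy W: M = 5.06×10⁻³
  alloy J: M = 1.83×10⁻³
The maximum is for alloy V.

alloy V, M = 9.50×10⁻³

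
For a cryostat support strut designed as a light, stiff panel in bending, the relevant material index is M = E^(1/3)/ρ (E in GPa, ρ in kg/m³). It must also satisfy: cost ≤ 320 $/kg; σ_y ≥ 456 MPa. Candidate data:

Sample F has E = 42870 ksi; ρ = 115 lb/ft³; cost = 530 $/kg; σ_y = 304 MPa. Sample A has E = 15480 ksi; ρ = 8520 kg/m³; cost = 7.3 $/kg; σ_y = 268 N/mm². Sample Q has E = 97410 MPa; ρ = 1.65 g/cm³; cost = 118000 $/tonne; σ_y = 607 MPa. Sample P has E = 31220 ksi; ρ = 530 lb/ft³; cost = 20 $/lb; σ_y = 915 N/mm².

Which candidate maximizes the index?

Screen on constraints: cost ≤ 320 $/kg; σ_y ≥ 456 MPa. Survivors: sample Q, sample P.
In SI units:
  sample Q: E = 97.41 GPa, ρ = 1650 kg/m³
  sample P: E = 215.3 GPa, ρ = 8490 kg/m³
  sample Q: M = 2.79×10⁻³
  sample P: M = 0.706×10⁻³
Sample Q has the largest M.

sample Q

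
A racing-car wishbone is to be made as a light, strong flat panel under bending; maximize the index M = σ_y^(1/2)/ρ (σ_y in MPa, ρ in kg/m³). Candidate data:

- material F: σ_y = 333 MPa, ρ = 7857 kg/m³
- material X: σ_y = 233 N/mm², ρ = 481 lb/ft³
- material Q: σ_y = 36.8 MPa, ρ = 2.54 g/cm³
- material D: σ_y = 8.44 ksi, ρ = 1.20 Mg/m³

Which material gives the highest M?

material D

Normalizing units and computing the index:
  material F: σ_y = 333.0 MPa, ρ = 7857 kg/m³
  material X: σ_y = 233.0 MPa, ρ = 7705 kg/m³
  material Q: σ_y = 36.80 MPa, ρ = 2540 kg/m³
  material D: σ_y = 58.19 MPa, ρ = 1200 kg/m³
  material D: M = 6.36×10⁻³
  material Q: M = 2.39×10⁻³
  material F: M = 2.32×10⁻³
  material X: M = 1.98×10⁻³
The maximum is for material D.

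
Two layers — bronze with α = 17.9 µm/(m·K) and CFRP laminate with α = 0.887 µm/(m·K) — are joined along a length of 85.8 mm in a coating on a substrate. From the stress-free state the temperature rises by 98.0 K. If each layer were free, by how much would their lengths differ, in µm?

143 µm

Δα = |17.9 − 0.887|×10⁻⁶/K = 17.0×10⁻⁶/K.
ΔL_mismatch = Δα·L·ΔT = 17.0×10⁻⁶ × 85.8 mm × 98.0 K = 143 µm.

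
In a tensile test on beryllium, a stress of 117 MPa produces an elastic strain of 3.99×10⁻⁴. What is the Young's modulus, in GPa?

293 GPa

E = σ/ε = 117 MPa / 3.99×10⁻⁴ = 293200 MPa = 293 GPa.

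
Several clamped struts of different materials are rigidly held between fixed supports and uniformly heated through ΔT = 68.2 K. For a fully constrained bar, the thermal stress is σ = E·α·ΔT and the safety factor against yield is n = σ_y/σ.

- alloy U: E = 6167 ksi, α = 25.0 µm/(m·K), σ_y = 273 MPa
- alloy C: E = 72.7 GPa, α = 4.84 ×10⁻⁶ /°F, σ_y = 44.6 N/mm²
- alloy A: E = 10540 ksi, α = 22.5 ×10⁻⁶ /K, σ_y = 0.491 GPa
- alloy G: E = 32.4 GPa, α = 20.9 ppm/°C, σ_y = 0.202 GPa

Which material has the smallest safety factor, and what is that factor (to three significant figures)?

In consistent units (E in GPa, α in ×10⁻⁶/K, σ_y in MPa):
  alloy U: E = 42.52, α = 25.0, σ_y = 273.0 → σ = 72.5 MPa, n = 3.77
  alloy C: E = 72.70, α = 8.71, σ_y = 44.60 → σ = 43.2 MPa, n = 1.03
  alloy A: E = 72.67, α = 22.5, σ_y = 491.0 → σ = 112 MPa, n = 4.40
  alloy G: E = 32.40, α = 20.9, σ_y = 202.0 → σ = 46.2 MPa, n = 4.37
Smallest n: alloy C with n = 1.03.

alloy C, n = 1.03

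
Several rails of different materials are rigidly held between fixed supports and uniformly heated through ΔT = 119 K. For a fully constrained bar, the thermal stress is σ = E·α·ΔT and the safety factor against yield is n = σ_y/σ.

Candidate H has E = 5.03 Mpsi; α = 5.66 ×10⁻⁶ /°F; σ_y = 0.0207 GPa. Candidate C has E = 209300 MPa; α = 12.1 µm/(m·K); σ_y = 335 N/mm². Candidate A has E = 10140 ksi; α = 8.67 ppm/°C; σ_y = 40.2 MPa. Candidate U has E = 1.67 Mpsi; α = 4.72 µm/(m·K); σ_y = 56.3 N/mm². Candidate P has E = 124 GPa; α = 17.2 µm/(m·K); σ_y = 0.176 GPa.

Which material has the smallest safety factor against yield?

In consistent units (E in GPa, α in ×10⁻⁶/K, σ_y in MPa):
  candidate H: E = 34.68, α = 10.2, σ_y = 20.70 → σ = 42.0 MPa, n = 0.492
  candidate C: E = 209.3, α = 12.1, σ_y = 335.0 → σ = 301 MPa, n = 1.11
  candidate A: E = 69.91, α = 8.67, σ_y = 40.20 → σ = 72.1 MPa, n = 0.557
  candidate U: E = 11.51, α = 4.72, σ_y = 56.30 → σ = 6.47 MPa, n = 8.71
  candidate P: E = 124.0, α = 17.2, σ_y = 176.0 → σ = 254 MPa, n = 0.693
Smallest n: candidate H with n = 0.492.

candidate H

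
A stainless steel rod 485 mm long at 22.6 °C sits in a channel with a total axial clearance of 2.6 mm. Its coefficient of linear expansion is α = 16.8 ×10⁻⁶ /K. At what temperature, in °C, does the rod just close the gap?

342 °C

α·L₀·ΔT = 2.6 mm ⇒ ΔT = 2.6 / (16.8×10⁻⁶ × 485.0) = 319.1 K.
T = 22.6 + 319.1 = 341.7 °C.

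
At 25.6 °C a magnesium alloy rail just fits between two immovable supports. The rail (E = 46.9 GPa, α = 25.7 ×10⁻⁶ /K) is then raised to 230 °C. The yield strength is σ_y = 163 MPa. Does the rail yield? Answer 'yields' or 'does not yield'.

yields

ΔT = 204.4 K. Constrained thermal stress σ = E·α·ΔT = 46.90×10³ MPa × 25.7×10⁻⁶ × 204.4 = 246 MPa (compressive).
Compare to σ_y = 163 MPa: σ ≥ σ_y, so it yields.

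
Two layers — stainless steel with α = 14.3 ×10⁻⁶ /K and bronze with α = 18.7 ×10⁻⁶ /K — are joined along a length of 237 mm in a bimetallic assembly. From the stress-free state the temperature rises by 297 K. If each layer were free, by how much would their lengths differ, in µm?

310 µm

Δα = |14.3 − 18.7|×10⁻⁶/K = 4.40×10⁻⁶/K.
ΔL_mismatch = Δα·L·ΔT = 4.40×10⁻⁶ × 237.0 mm × 297.0 K = 310 µm.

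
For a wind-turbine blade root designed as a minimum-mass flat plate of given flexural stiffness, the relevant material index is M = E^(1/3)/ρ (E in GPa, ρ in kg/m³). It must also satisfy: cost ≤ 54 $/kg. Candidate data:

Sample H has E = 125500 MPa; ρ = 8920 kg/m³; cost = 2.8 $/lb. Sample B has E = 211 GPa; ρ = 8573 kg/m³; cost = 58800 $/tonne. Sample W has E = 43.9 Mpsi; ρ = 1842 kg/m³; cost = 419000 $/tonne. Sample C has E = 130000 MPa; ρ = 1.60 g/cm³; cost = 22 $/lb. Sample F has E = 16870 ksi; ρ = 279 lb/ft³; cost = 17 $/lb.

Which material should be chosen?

Screen on constraints: cost ≤ 54 $/kg. Survivors: sample H, sample C, sample F.
After converting to SI:
  sample H: E = 125.5 GPa, ρ = 8920 kg/m³
  sample C: E = 130.0 GPa, ρ = 1600 kg/m³
  sample F: E = 116.3 GPa, ρ = 4469 kg/m³
  sample C: M = 3.17×10⁻³
  sample F: M = 1.09×10⁻³
  sample H: M = 0.561×10⁻³
The maximum is for sample C.

sample C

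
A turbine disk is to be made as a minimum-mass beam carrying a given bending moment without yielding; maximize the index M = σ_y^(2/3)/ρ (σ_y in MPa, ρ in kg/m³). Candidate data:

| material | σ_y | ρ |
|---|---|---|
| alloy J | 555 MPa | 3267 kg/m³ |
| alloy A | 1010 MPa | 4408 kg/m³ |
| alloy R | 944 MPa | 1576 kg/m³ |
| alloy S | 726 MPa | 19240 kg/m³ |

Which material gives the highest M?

alloy R

Evaluate M for each candidate:
  alloy R: M = 61.1×10⁻³
  alloy A: M = 22.8×10⁻³
  alloy J: M = 20.7×10⁻³
  alloy S: M = 4.20×10⁻³
Highest index: alloy R.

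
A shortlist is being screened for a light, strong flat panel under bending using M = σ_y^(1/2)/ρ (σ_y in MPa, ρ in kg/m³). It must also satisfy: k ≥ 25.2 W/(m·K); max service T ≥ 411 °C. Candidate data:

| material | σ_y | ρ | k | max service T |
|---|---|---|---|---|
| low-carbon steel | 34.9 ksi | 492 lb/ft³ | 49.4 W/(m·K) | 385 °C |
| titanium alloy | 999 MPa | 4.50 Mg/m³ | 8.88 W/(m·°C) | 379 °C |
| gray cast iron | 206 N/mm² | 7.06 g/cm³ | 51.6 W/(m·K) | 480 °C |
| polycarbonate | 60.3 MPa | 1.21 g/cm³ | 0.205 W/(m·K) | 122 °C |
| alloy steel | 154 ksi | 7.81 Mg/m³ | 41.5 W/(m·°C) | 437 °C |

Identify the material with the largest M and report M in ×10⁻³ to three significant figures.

alloy steel, M = 4.17×10⁻³

Screen on constraints: k ≥ 25.2 W/(m·K); max service T ≥ 411 °C. Survivors: gray cast iron, alloy steel.
In SI units:
  gray cast iron: σ_y = 206.0 MPa, ρ = 7060 kg/m³
  alloy steel: σ_y = 1062 MPa, ρ = 7810 kg/m³
  alloy steel: M = 4.17×10⁻³
  gray cast iron: M = 2.03×10⁻³
The maximum is for alloy steel.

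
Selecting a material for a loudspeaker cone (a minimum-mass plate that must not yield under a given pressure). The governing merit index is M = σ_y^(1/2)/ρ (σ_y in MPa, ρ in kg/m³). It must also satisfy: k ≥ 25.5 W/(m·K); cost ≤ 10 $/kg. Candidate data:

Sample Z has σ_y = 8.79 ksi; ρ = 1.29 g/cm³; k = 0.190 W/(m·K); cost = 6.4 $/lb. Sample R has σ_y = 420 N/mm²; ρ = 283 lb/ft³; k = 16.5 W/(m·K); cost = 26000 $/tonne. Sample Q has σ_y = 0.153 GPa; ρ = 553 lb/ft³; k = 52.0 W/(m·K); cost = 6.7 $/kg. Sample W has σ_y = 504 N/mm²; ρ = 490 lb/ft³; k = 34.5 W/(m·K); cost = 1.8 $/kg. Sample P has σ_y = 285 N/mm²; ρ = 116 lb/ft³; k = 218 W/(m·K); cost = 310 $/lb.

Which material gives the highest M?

sample W

Screen on constraints: k ≥ 25.5 W/(m·K); cost ≤ 10 $/kg. Survivors: sample Q, sample W.
After converting to SI:
  sample Q: σ_y = 153.0 MPa, ρ = 8858 kg/m³
  sample W: σ_y = 504.0 MPa, ρ = 7849 kg/m³
  sample W: M = 2.86×10⁻³
  sample Q: M = 1.40×10⁻³
Sample W ranks first.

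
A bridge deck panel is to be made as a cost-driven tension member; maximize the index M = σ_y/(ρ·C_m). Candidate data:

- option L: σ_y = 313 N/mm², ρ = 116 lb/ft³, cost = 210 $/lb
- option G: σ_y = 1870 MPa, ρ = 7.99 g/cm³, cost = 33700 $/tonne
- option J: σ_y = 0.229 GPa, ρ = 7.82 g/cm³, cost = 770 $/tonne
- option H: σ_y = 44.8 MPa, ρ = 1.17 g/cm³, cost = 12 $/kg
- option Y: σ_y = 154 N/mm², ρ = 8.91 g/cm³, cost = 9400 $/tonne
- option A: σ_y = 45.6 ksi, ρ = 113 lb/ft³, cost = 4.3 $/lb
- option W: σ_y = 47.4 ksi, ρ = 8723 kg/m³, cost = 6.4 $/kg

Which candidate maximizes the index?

Putting every candidate on a common basis:
  option L: σ_y = 313.0 MPa, ρ = 1858 kg/m³, cost = 463.0 $/kg
  option G: σ_y = 1870 MPa, ρ = 7990 kg/m³, cost = 33.70 $/kg
  option J: σ_y = 229.0 MPa, ρ = 7820 kg/m³, cost = 0.7700 $/kg
  option H: σ_y = 44.80 MPa, ρ = 1170 kg/m³, cost = 12.00 $/kg
  option Y: σ_y = 154.0 MPa, ρ = 8910 kg/m³, cost = 9.400 $/kg
  option A: σ_y = 314.4 MPa, ρ = 1810 kg/m³, cost = 9.480 $/kg
  option W: σ_y = 326.8 MPa, ρ = 8723 kg/m³, cost = 6.400 $/kg
  option J: M = 38.0 kN·m per $
  option A: M = 18.3 kN·m per $
  option G: M = 6.94 kN·m per $
  option W: M = 5.85 kN·m per $
  option H: M = 3.19 kN·m per $
  option Y: M = 1.84 kN·m per $
  option L: M = 0.364 kN·m per $
Highest index: option J.

option J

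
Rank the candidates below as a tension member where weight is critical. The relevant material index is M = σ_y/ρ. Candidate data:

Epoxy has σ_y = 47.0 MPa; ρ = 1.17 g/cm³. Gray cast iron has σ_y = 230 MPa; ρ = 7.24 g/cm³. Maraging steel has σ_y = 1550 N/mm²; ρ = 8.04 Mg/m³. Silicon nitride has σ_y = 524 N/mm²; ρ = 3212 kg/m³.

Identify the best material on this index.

maraging steel

Normalizing units and computing the index:
  epoxy: σ_y = 47.00 MPa, ρ = 1170 kg/m³
  gray cast iron: σ_y = 230.0 MPa, ρ = 7240 kg/m³
  maraging steel: σ_y = 1550 MPa, ρ = 8040 kg/m³
  silicon nitride: σ_y = 524.0 MPa, ρ = 3212 kg/m³
  maraging steel: M = 193 kN·m/kg
  silicon nitride: M = 163 kN·m/kg
  epoxy: M = 40.2 kN·m/kg
  gray cast iron: M = 31.8 kN·m/kg
Highest index: maraging steel.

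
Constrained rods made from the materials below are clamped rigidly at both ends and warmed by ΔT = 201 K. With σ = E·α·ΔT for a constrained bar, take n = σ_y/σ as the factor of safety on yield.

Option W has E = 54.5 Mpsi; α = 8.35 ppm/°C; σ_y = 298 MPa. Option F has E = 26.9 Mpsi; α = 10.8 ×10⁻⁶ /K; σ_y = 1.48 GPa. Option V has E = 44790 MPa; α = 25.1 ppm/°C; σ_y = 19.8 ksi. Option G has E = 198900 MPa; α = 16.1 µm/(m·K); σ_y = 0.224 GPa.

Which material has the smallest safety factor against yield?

Converting E to GPa, α to ×10⁻⁶/K, σ_y to MPa, then σ and n for each:
  option W: E = 375.8, α = 8.35, σ_y = 298.0 → σ = 631 MPa, n = 0.473
  option F: E = 185.5, α = 10.8, σ_y = 1480 → σ = 403 MPa, n = 3.68
  option V: E = 44.79, α = 25.1, σ_y = 136.5 → σ = 226 MPa, n = 0.604
  option G: E = 198.9, α = 16.1, σ_y = 224.0 → σ = 644 MPa, n = 0.348
Option G has the lowest safety factor, n = 0.348.

option G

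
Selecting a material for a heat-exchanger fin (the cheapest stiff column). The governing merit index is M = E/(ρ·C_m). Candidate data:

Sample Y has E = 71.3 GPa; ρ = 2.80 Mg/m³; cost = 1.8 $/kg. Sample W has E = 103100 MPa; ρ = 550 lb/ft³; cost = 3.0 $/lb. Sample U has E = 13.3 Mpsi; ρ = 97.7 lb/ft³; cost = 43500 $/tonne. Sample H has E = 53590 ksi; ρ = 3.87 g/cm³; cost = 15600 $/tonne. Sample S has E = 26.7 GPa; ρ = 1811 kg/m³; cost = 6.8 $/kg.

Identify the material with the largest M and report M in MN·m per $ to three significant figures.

After converting to SI:
  sample Y: E = 71.30 GPa, ρ = 2800 kg/m³, cost = 1.800 $/kg
  sample W: E = 103.1 GPa, ρ = 8810 kg/m³, cost = 6.614 $/kg
  sample U: E = 91.70 GPa, ρ = 1565 kg/m³, cost = 43.50 $/kg
  sample H: E = 369.5 GPa, ρ = 3870 kg/m³, cost = 15.60 $/kg
  sample S: E = 26.70 GPa, ρ = 1811 kg/m³, cost = 6.800 $/kg
  sample Y: M = 14.1 MN·m per $
  sample H: M = 6.12 MN·m per $
  sample S: M = 2.17 MN·m per $
  sample W: M = 1.77 MN·m per $
  sample U: M = 1.35 MN·m per $
The maximum is for sample Y.

sample Y, M = 14.1 MN·m per $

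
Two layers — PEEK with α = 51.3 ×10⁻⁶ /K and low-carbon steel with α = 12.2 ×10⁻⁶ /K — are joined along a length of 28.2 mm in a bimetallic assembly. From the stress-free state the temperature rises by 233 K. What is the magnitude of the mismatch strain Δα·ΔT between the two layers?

Δα = |51.3 − 12.2|×10⁻⁶/K = 39.1×10⁻⁶/K.
Mismatch strain = Δα·ΔT = 39.1×10⁻⁶ × 233.0 = 9.11×10⁻³.

9.11×10⁻³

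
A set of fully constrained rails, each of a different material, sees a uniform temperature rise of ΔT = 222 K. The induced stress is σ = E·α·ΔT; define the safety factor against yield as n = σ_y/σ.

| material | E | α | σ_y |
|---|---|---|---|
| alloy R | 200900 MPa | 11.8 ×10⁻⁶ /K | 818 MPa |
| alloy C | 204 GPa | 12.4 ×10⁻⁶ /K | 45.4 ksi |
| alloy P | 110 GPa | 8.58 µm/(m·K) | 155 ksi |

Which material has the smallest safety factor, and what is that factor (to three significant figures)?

With everything in SI (GPa, ×10⁻⁶/K, MPa):
  alloy R: E = 200.9, α = 11.8, σ_y = 818.0 → σ = 526 MPa, n = 1.55
  alloy C: E = 204.0, α = 12.4, σ_y = 313.0 → σ = 562 MPa, n = 0.557
  alloy P: E = 110.0, α = 8.58, σ_y = 1069 → σ = 210 MPa, n = 5.10
Alloy C has the lowest safety factor, n = 0.557.

alloy C, n = 0.557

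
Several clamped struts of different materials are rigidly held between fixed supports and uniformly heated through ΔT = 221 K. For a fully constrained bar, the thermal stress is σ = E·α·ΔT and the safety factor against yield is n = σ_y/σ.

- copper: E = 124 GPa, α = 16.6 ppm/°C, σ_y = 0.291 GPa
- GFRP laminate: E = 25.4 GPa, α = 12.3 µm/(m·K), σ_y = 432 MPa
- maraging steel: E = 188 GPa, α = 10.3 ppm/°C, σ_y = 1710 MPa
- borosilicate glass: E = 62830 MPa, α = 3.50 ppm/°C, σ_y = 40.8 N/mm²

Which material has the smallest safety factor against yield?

copper

Converting E to GPa, α to ×10⁻⁶/K, σ_y to MPa, then σ and n for each:
  copper: E = 124.0, α = 16.6, σ_y = 291.0 → σ = 455 MPa, n = 0.640
  GFRP laminate: E = 25.40, α = 12.3, σ_y = 432.0 → σ = 69.0 MPa, n = 6.26
  maraging steel: E = 188.0, α = 10.3, σ_y = 1710 → σ = 428 MPa, n = 4.00
  borosilicate glass: E = 62.83, α = 3.50, σ_y = 40.80 → σ = 48.6 MPa, n = 0.840
Smallest n: copper with n = 0.640.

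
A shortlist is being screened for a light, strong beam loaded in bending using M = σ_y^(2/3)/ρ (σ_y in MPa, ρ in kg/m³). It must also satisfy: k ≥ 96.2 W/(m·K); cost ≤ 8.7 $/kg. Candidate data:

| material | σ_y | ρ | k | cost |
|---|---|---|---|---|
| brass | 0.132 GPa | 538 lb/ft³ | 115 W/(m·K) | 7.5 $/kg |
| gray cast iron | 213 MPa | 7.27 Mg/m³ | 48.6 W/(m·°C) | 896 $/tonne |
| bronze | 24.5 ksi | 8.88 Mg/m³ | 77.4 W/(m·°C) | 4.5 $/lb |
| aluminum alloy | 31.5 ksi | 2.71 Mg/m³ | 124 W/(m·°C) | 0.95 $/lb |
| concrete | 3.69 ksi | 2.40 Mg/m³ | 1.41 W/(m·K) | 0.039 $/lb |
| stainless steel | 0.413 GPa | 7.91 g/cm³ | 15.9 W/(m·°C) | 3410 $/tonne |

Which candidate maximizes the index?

aluminum alloy

Screen on constraints: k ≥ 96.2 W/(m·K); cost ≤ 8.7 $/kg. Survivors: brass, aluminum alloy.
Normalizing units and computing the index:
  brass: σ_y = 132.0 MPa, ρ = 8618 kg/m³
  aluminum alloy: σ_y = 217.2 MPa, ρ = 2710 kg/m³
  aluminum alloy: M = 13.3×10⁻³
  brass: M = 3.01×10⁻³
Aluminum alloy ranks first.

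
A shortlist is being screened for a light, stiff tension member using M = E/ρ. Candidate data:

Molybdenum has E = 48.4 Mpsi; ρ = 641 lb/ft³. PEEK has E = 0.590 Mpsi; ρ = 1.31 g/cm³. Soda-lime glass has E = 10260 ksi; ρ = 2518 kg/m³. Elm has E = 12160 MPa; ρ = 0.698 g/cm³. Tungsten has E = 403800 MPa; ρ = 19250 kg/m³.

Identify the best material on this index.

In SI units:
  molybdenum: E = 333.7 GPa, ρ = 10270 kg/m³
  PEEK: E = 4.068 GPa, ρ = 1310 kg/m³
  soda-lime glass: E = 70.74 GPa, ρ = 2518 kg/m³
  elm: E = 12.16 GPa, ρ = 698.0 kg/m³
  tungsten: E = 403.8 GPa, ρ = 19250 kg/m³
  molybdenum: M = 32.5 MN·m/kg
  soda-lime glass: M = 28.1 MN·m/kg
  tungsten: M = 21.0 MN·m/kg
  elm: M = 17.4 MN·m/kg
  PEEK: M = 3.11 MN·m/kg
The maximum is for molybdenum.

molybdenum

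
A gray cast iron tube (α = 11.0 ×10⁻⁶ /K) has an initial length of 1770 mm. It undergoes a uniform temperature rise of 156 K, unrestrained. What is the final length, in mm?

1773.0 mm

ΔL = α·L₀·ΔT = 11.0×10⁻⁶ × 1770 mm × 156.0 K = 3.04 mm.
L = L₀ + ΔL = 1770 + 3.04 = 1773.0 mm.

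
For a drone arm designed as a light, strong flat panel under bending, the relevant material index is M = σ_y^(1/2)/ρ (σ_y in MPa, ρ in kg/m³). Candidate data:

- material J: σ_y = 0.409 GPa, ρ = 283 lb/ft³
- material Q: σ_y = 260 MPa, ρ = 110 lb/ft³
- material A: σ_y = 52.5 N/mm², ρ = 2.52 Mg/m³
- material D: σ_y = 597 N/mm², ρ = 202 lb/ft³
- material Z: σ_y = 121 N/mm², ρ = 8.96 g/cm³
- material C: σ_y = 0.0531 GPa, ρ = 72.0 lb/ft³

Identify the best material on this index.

material Q

In SI units:
  material J: σ_y = 409.0 MPa, ρ = 4533 kg/m³
  material Q: σ_y = 260.0 MPa, ρ = 1762 kg/m³
  material A: σ_y = 52.50 MPa, ρ = 2520 kg/m³
  material D: σ_y = 597.0 MPa, ρ = 3236 kg/m³
  material Z: σ_y = 121.0 MPa, ρ = 8960 kg/m³
  material C: σ_y = 53.10 MPa, ρ = 1153 kg/m³
  material Q: M = 9.15×10⁻³
  material D: M = 7.55×10⁻³
  material C: M = 6.32×10⁻³
  material J: M = 4.46×10⁻³
  material A: M = 2.88×10⁻³
  material Z: M = 1.23×10⁻³
Material Q has the largest M.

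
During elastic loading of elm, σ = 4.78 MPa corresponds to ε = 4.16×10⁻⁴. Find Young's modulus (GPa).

11.5 GPa

E = σ/ε = 4.78 MPa / 4.16×10⁻⁴ = 11490 MPa = 11.5 GPa.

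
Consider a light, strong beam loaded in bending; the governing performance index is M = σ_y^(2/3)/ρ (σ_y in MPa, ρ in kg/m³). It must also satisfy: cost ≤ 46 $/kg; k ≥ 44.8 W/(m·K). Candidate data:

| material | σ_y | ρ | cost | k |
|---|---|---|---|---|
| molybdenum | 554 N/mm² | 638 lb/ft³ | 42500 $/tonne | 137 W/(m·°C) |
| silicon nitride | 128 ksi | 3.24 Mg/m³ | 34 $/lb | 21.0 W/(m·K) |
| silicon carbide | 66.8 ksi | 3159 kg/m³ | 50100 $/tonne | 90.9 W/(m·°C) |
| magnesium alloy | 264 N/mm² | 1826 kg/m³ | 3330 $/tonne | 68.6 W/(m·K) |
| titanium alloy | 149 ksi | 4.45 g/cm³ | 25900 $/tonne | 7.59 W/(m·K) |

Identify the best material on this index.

magnesium alloy

Screen on constraints: cost ≤ 46 $/kg; k ≥ 44.8 W/(m·K). Survivors: molybdenum, magnesium alloy.
Putting every candidate on a common basis:
  molybdenum: σ_y = 554.0 MPa, ρ = 10220 kg/m³
  magnesium alloy: σ_y = 264.0 MPa, ρ = 1826 kg/m³
  magnesium alloy: M = 22.5×10⁻³
  molybdenum: M = 6.60×10⁻³
The maximum is for magnesium alloy.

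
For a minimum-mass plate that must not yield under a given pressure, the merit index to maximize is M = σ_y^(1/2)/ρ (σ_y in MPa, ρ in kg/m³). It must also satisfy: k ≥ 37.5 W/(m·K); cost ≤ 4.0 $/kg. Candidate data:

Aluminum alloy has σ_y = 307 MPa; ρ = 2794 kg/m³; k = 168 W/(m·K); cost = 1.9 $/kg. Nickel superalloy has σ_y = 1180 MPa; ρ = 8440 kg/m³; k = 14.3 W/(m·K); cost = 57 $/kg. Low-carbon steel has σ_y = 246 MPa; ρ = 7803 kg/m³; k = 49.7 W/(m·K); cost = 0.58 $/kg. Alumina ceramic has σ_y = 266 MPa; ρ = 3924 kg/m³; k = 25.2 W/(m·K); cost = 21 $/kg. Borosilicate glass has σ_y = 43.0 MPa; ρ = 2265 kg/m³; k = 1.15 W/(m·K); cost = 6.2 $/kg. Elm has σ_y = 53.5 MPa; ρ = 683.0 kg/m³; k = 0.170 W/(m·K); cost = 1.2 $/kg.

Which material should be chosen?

Screen on constraints: k ≥ 37.5 W/(m·K); cost ≤ 4.0 $/kg. Survivors: aluminum alloy, low-carbon steel.
Computing M directly (units already consistent):
  aluminum alloy: M = 6.27×10⁻³
  low-carbon steel: M = 2.01×10⁻³
Aluminum alloy ranks first.

aluminum alloy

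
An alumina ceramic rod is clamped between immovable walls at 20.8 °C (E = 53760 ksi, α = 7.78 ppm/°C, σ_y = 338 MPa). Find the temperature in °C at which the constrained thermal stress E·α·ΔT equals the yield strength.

E = 53760 ksi = 370.7 GPa.
E·α·ΔT = 338.0 MPa ⇒ ΔT = 338.0 / (370.7×10³ × 7.78×10⁻⁶) = 117.2 K.
T = 20.8 + 117.2 = 138.0 °C.

138 °C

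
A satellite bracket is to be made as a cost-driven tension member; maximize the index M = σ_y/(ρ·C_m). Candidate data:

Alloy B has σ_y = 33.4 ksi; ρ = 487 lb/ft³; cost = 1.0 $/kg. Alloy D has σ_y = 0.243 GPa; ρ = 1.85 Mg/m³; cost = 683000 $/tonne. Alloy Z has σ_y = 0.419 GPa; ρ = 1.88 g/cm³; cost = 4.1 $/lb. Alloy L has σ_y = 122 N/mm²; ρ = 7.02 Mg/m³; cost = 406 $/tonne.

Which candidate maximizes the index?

In SI units:
  alloy B: σ_y = 230.3 MPa, ρ = 7801 kg/m³, cost = 1.000 $/kg
  alloy D: σ_y = 243.0 MPa, ρ = 1850 kg/m³, cost = 683.0 $/kg
  alloy Z: σ_y = 419.0 MPa, ρ = 1880 kg/m³, cost = 9.039 $/kg
  alloy L: σ_y = 122.0 MPa, ρ = 7020 kg/m³, cost = 0.4060 $/kg
  alloy L: M = 42.8 kN·m per $
  alloy B: M = 29.5 kN·m per $
  alloy Z: M = 24.7 kN·m per $
  alloy D: M = 0.192 kN·m per $
The maximum is for alloy L.

alloy L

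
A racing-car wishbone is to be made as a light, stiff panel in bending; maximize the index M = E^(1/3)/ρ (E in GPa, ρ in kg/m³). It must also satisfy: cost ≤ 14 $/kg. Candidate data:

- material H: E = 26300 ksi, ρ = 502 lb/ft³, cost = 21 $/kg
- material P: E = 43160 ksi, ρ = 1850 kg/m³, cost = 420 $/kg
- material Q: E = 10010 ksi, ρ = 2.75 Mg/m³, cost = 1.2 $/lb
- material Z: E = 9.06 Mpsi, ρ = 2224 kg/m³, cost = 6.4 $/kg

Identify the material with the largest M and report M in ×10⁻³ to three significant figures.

material Z, M = 1.78×10⁻³

Screen on constraints: cost ≤ 14 $/kg. Survivors: material Q, material Z.
In SI units:
  material Q: E = 69.02 GPa, ρ = 2750 kg/m³
  material Z: E = 62.47 GPa, ρ = 2224 kg/m³
  material Z: M = 1.78×10⁻³
  material Q: M = 1.49×10⁻³
The maximum is for material Z.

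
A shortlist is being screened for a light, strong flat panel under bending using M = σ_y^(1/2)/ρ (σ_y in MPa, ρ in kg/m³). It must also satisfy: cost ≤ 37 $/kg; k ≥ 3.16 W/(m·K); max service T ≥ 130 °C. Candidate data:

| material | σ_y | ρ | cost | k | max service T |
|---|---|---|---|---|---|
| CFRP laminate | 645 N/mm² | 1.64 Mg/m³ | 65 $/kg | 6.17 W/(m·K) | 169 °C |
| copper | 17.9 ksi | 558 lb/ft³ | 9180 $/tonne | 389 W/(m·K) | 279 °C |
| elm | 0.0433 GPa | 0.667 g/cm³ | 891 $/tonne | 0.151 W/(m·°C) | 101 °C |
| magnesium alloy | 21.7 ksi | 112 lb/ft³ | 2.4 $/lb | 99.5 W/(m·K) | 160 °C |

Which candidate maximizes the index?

Screen on constraints: cost ≤ 37 $/kg; k ≥ 3.16 W/(m·K); max service T ≥ 130 °C. Survivors: copper, magnesium alloy.
Putting every candidate on a common basis:
  copper: σ_y = 123.4 MPa, ρ = 8938 kg/m³
  magnesium alloy: σ_y = 149.6 MPa, ρ = 1794 kg/m³
  magnesium alloy: M = 6.82×10⁻³
  copper: M = 1.24×10⁻³
Magnesium alloy has the largest M.

magnesium alloy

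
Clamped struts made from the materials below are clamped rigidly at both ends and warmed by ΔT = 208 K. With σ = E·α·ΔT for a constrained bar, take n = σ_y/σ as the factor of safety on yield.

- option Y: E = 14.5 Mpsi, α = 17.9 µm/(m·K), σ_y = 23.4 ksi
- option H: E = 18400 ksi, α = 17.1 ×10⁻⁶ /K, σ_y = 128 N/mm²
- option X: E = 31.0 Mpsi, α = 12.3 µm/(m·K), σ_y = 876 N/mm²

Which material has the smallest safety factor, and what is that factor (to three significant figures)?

option H, n = 0.284

Per material, after unit conversion:
  option Y: E = 99.97, α = 17.9, σ_y = 161.3 → σ = 372 MPa, n = 0.433
  option H: E = 126.9, α = 17.1, σ_y = 128.0 → σ = 451 MPa, n = 0.284
  option X: E = 213.7, α = 12.3, σ_y = 876.0 → σ = 547 MPa, n = 1.60
Smallest n: option H with n = 0.284.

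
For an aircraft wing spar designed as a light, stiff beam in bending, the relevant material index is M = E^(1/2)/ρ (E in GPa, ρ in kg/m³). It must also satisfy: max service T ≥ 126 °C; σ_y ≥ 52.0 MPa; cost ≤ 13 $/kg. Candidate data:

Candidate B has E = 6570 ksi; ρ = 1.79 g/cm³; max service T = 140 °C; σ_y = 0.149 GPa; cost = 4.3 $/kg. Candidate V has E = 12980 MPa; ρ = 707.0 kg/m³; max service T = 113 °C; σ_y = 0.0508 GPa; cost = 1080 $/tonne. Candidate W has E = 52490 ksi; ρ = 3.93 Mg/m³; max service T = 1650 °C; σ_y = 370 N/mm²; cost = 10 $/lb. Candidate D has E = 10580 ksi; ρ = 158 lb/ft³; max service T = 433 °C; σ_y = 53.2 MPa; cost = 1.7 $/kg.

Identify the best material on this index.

candidate B

Screen on constraints: max service T ≥ 126 °C; σ_y ≥ 52.0 MPa; cost ≤ 13 $/kg. Survivors: candidate B, candidate D.
Convert each candidate to consistent units, then evaluate M:
  candidate B: E = 45.30 GPa, ρ = 1790 kg/m³
  candidate D: E = 72.95 GPa, ρ = 2531 kg/m³
  candidate B: M = 3.76×10⁻³
  candidate D: M = 3.37×10⁻³
The maximum is for candidate B.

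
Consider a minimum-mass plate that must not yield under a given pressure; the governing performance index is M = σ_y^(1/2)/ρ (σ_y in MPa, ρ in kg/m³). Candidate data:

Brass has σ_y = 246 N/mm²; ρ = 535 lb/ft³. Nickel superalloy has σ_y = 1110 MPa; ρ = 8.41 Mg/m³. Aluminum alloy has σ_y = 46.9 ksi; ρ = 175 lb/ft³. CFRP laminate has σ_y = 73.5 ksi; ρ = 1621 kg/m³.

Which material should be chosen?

Putting every candidate on a common basis:
  brass: σ_y = 246.0 MPa, ρ = 8570 kg/m³
  nickel superalloy: σ_y = 1110 MPa, ρ = 8410 kg/m³
  aluminum alloy: σ_y = 323.4 MPa, ρ = 2803 kg/m³
  CFRP laminate: σ_y = 506.8 MPa, ρ = 1621 kg/m³
  CFRP laminate: M = 13.9×10⁻³
  aluminum alloy: M = 6.41×10⁻³
  nickel superalloy: M = 3.96×10⁻³
  brass: M = 1.83×10⁻³
CFRP laminate has the largest M.

CFRP laminate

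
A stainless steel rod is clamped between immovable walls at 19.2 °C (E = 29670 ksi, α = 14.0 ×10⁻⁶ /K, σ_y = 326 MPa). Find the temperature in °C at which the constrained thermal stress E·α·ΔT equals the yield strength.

133 °C

E = 29670 ksi = 204.6 GPa.
E·α·ΔT = 326.0 MPa ⇒ ΔT = 326.0 / (204.6×10³ × 14.0×10⁻⁶) = 113.8 K.
T = 19.2 + 113.8 = 133.0 °C.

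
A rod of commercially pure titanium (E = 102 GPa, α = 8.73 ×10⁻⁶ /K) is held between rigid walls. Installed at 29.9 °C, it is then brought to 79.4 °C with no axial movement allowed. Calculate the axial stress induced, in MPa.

44.1 MPa

ΔT = 49.50 K. Constrained thermal stress σ = E·α·ΔT = 102.0×10³ MPa × 8.73×10⁻⁶ × 49.50 = 44.1 MPa (compressive).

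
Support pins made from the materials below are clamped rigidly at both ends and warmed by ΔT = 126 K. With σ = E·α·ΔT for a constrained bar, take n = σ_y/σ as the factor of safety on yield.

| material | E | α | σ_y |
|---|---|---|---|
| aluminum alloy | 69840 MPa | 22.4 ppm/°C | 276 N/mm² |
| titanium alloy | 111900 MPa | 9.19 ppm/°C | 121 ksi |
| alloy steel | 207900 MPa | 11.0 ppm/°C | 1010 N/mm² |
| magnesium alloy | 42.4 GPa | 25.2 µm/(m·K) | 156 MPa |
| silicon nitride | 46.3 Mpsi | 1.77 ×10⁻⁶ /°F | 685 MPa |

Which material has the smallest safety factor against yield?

magnesium alloy

Per material, after unit conversion:
  aluminum alloy: E = 69.84, α = 22.4, σ_y = 276.0 → σ = 197 MPa, n = 1.40
  titanium alloy: E = 111.9, α = 9.19, σ_y = 834.3 → σ = 130 MPa, n = 6.44
  alloy steel: E = 207.9, α = 11.0, σ_y = 1010 → σ = 288 MPa, n = 3.51
  magnesium alloy: E = 42.40, α = 25.2, σ_y = 156.0 → σ = 135 MPa, n = 1.16
  silicon nitride: E = 319.2, α = 3.19, σ_y = 685.0 → σ = 128 MPa, n = 5.35
Smallest n: magnesium alloy with n = 1.16.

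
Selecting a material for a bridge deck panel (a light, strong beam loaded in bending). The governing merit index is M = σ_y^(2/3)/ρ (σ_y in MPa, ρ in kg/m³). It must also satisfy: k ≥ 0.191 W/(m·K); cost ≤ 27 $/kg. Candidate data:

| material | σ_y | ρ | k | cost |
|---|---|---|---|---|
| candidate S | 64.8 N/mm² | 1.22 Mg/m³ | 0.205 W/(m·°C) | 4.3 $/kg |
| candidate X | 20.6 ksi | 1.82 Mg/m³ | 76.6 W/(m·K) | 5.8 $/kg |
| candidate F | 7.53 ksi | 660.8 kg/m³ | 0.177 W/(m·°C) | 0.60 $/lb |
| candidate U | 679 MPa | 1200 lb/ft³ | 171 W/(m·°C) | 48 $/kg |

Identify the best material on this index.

Screen on constraints: k ≥ 0.191 W/(m·K); cost ≤ 27 $/kg. Survivors: candidate S, candidate X.
Convert each candidate to consistent units, then evaluate M:
  candidate S: σ_y = 64.80 MPa, ρ = 1220 kg/m³
  candidate X: σ_y = 142.0 MPa, ρ = 1820 kg/m³
  candidate X: M = 15.0×10⁻³
  candidate S: M = 13.2×10⁻³
Highest index: candidate X.

candidate X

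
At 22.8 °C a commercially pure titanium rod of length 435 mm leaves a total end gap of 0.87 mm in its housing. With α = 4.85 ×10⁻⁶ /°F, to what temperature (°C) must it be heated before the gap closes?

α = 4.85×10⁻⁶/°F × 9/5 = 8.73×10⁻⁶/K.
α·L₀·ΔT = 0.87 mm ⇒ ΔT = 0.87 / (8.73×10⁻⁶ × 435.0) = 229.1 K.
T = 22.8 + 229.1 = 251.9 °C.

252 °C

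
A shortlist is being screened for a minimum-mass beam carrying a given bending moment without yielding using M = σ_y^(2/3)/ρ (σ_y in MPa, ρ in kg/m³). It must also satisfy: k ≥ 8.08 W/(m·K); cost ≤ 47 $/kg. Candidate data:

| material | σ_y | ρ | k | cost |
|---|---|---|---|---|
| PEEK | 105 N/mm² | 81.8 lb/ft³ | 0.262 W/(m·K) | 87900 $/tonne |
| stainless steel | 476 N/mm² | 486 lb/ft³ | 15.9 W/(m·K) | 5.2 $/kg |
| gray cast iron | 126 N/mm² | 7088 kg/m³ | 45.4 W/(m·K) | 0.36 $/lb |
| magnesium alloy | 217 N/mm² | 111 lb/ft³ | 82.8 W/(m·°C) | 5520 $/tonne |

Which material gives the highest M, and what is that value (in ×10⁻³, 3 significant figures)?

magnesium alloy, M = 20.3×10⁻³

Screen on constraints: k ≥ 8.08 W/(m·K); cost ≤ 47 $/kg. Survivors: stainless steel, gray cast iron, magnesium alloy.
In SI units:
  stainless steel: σ_y = 476.0 MPa, ρ = 7785 kg/m³
  gray cast iron: σ_y = 126.0 MPa, ρ = 7088 kg/m³
  magnesium alloy: σ_y = 217.0 MPa, ρ = 1778 kg/m³
  magnesium alloy: M = 20.3×10⁻³
  stainless steel: M = 7.83×10⁻³
  gray cast iron: M = 3.55×10⁻³
Magnesium alloy ranks first.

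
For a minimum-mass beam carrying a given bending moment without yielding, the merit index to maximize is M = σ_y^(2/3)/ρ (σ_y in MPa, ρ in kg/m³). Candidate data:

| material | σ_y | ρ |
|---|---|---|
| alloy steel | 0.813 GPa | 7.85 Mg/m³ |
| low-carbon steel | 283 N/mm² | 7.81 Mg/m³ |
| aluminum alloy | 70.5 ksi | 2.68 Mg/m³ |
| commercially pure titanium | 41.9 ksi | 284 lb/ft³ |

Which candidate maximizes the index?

aluminum alloy

In SI units:
  alloy steel: σ_y = 813.0 MPa, ρ = 7850 kg/m³
  low-carbon steel: σ_y = 283.0 MPa, ρ = 7810 kg/m³
  aluminum alloy: σ_y = 486.1 MPa, ρ = 2680 kg/m³
  commercially pure titanium: σ_y = 288.9 MPa, ρ = 4549 kg/m³
  aluminum alloy: M = 23.1×10⁻³
  alloy steel: M = 11.1×10⁻³
  commercially pure titanium: M = 9.61×10⁻³
  low-carbon steel: M = 5.52×10⁻³
Highest index: aluminum alloy.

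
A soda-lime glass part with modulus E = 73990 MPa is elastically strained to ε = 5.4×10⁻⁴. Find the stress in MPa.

E = 73990 MPa = 73.99 GPa.
σ = E·ε = 73990 MPa × 5.4×10⁻⁴ = 40.0 MPa.

40.0 MPa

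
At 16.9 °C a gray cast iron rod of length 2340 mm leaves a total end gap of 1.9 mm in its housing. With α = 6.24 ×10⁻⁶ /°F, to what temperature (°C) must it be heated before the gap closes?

α = 6.24×10⁻⁶/°F × 9/5 = 11.2×10⁻⁶/K.
α·L₀·ΔT = 1.9 mm ⇒ ΔT = 1.9 / (11.2×10⁻⁶ × 2340.0) = 72.29 K.
T = 16.9 + 72.29 = 89.19 °C.

89.2 °C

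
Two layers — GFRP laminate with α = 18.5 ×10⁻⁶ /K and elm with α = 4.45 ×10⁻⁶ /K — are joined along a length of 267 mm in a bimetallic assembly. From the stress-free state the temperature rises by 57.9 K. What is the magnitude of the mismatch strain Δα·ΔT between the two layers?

8.13×10⁻⁴

Δα = |18.5 − 4.45|×10⁻⁶/K = 14.1×10⁻⁶/K.
Mismatch strain = Δα·ΔT = 14.1×10⁻⁶ × 57.9 = 8.13×10⁻⁴.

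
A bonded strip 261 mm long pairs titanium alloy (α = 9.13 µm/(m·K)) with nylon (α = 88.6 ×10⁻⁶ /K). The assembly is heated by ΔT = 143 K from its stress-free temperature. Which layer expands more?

α(titanium alloy) = 9.13×10⁻⁶/K vs α(nylon) = 88.6×10⁻⁶/K.
Higher α expands more for the same ΔT: nylon.

nylon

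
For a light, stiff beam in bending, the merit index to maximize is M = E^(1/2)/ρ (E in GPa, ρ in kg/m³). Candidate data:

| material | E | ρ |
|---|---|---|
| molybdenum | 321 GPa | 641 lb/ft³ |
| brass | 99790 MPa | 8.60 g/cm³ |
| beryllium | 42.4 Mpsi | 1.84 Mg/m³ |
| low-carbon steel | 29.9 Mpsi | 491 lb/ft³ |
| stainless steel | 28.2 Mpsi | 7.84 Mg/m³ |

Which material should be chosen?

beryllium

Normalizing units and computing the index:
  molybdenum: E = 321.0 GPa, ρ = 10270 kg/m³
  brass: E = 99.79 GPa, ρ = 8600 kg/m³
  beryllium: E = 292.3 GPa, ρ = 1840 kg/m³
  low-carbon steel: E = 206.2 GPa, ρ = 7865 kg/m³
  stainless steel: E = 194.4 GPa, ρ = 7840 kg/m³
  beryllium: M = 9.29×10⁻³
  low-carbon steel: M = 1.83×10⁻³
  stainless steel: M = 1.78×10⁻³
  molybdenum: M = 1.74×10⁻³
  brass: M = 1.16×10⁻³
Beryllium has the largest M.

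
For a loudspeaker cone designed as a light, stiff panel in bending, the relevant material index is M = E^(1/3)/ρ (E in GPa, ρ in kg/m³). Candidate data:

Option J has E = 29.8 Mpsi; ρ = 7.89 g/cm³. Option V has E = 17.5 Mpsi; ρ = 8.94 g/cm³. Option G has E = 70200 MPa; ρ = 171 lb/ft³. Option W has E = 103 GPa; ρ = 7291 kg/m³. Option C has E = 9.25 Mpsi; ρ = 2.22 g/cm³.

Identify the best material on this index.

Normalizing units and computing the index:
  option J: E = 205.5 GPa, ρ = 7890 kg/m³
  option V: E = 120.7 GPa, ρ = 8940 kg/m³
  option G: E = 70.20 GPa, ρ = 2739 kg/m³
  option W: E = 103.0 GPa, ρ = 7291 kg/m³
  option C: E = 63.78 GPa, ρ = 2220 kg/m³
  option C: M = 1.80×10⁻³
  option G: M = 1.51×10⁻³
  option J: M = 0.748×10⁻³
  option W: M = 0.643×10⁻³
  option V: M = 0.553×10⁻³
Highest index: option C.

option C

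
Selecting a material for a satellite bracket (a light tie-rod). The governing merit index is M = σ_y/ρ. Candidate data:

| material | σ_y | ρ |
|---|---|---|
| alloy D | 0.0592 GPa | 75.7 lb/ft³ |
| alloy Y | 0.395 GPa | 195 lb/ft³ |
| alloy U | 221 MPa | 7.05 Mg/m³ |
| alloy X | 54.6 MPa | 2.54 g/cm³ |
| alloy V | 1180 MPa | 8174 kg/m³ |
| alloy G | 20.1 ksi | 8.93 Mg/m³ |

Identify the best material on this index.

alloy V

Convert each candidate to consistent units, then evaluate M:
  alloy D: σ_y = 59.20 MPa, ρ = 1213 kg/m³
  alloy Y: σ_y = 395.0 MPa, ρ = 3124 kg/m³
  alloy U: σ_y = 221.0 MPa, ρ = 7050 kg/m³
  alloy X: σ_y = 54.60 MPa, ρ = 2540 kg/m³
  alloy V: σ_y = 1180 MPa, ρ = 8174 kg/m³
  alloy G: σ_y = 138.6 MPa, ρ = 8930 kg/m³
  alloy V: M = 144 kN·m/kg
  alloy Y: M = 126 kN·m/kg
  alloy D: M = 48.8 kN·m/kg
  alloy U: M = 31.3 kN·m/kg
  alloy X: M = 21.5 kN·m/kg
  alloy G: M = 15.5 kN·m/kg
Highest index: alloy V.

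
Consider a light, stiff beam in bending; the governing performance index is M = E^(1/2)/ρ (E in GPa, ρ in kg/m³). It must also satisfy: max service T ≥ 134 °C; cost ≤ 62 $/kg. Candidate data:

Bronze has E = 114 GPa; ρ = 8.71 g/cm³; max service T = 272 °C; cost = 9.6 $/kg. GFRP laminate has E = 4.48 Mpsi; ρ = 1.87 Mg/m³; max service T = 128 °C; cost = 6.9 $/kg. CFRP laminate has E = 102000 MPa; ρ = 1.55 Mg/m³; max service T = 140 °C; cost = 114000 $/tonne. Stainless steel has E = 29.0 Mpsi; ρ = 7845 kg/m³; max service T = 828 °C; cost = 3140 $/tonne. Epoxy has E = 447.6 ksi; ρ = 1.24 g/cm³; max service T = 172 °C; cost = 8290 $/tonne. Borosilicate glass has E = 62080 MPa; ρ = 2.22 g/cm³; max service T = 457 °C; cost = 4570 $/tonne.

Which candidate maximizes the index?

borosilicate glass

Screen on constraints: max service T ≥ 134 °C; cost ≤ 62 $/kg. Survivors: bronze, stainless steel, epoxy, borosilicate glass.
After converting to SI:
  bronze: E = 114.0 GPa, ρ = 8710 kg/m³
  stainless steel: E = 199.9 GPa, ρ = 7845 kg/m³
  epoxy: E = 3.086 GPa, ρ = 1240 kg/m³
  borosilicate glass: E = 62.08 GPa, ρ = 2220 kg/m³
  borosilicate glass: M = 3.55×10⁻³
  stainless steel: M = 1.80×10⁻³
  epoxy: M = 1.42×10⁻³
  bronze: M = 1.23×10⁻³
Borosilicate glass has the largest M.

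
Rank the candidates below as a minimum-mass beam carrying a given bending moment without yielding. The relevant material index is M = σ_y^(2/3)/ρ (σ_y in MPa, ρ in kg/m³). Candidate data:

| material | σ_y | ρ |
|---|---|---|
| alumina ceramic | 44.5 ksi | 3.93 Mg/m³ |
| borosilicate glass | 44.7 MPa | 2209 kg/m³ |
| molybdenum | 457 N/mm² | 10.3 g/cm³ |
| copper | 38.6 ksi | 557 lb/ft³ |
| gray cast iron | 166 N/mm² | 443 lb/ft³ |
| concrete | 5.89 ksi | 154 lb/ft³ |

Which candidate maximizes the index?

In SI units:
  alumina ceramic: σ_y = 306.8 MPa, ρ = 3930 kg/m³
  borosilicate glass: σ_y = 44.70 MPa, ρ = 2209 kg/m³
  molybdenum: σ_y = 457.0 MPa, ρ = 10300 kg/m³
  copper: σ_y = 266.1 MPa, ρ = 8922 kg/m³
  gray cast iron: σ_y = 166.0 MPa, ρ = 7096 kg/m³
  concrete: σ_y = 40.61 MPa, ρ = 2467 kg/m³
  alumina ceramic: M = 11.6×10⁻³
  molybdenum: M = 5.76×10⁻³
  borosilicate glass: M = 5.70×10⁻³
  concrete: M = 4.79×10⁻³
  copper: M = 4.64×10⁻³
  gray cast iron: M = 4.26×10⁻³
Highest index: alumina ceramic.

alumina ceramic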